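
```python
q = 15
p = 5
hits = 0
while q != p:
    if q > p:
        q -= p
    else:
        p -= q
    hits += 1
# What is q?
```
Trace:
  q=15
  q=15, p=5
  q=15, p=5, hits=0
  q=10, p=5, hits=1
  q=5, p=5, hits=2

Final answer: 5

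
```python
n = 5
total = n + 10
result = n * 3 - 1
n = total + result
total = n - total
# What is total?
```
Trace:
  n=5
  n=5, total=15
  n=5, total=15, result=14
  n=29, total=15, result=14
  n=29, total=14, result=14

Final answer: 14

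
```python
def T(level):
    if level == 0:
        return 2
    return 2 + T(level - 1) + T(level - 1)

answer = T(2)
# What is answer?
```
Call trace (a repeated sub-call is expanded the first time; later identical calls just restate its return value):
T(level=2)
  T(level=1)
    T(level=0)
    -> return 2
    T(level=0)
    -> return 2
  -> return 6
  T(level=1) -> return 6  (same call as traced above)
-> return 14

Final answer: 14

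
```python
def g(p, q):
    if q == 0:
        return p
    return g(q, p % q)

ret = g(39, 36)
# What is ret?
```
Call trace:
g(p=39, q=36)
  g(p=36, q=3)
    g(p=3, q=0)
    -> return 3
  -> return 3
-> return 3

Final answer: 3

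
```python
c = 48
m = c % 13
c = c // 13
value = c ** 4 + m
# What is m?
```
Trace:
  c=48
  c=48, m=9
  c=3, m=9
  c=3, m=9, value=90

Final answer: 9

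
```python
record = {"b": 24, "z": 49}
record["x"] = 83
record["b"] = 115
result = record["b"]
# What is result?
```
Trace:
  record={'b': 24, 'z': 49}
  record={'b': 24, 'z': 49, 'x': 83}
  record={'b': 115, 'z': 49, 'x': 83}
  record={'b': 115, 'z': 49, 'x': 83}, result=115

Final answer: 115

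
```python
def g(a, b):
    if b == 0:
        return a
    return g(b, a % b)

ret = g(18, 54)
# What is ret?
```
Call trace:
g(a=18, b=54)
  g(a=54, b=18)
    g(a=18, b=0)
    -> return 18
  -> return 18
-> return 18

Final answer: 18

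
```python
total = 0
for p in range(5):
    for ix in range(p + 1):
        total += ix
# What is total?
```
Trace:
  total=0
  total=0, p=0, ix=0
  total=0, p=1, ix=0
  total=1, p=1, ix=1
  total=1, p=2, ix=0
  total=2, p=2, ix=1
  total=4, p=2, ix=2
  total=4, p=3, ix=0
  total=5, p=3, ix=1
  total=7, p=3, ix=2
  total=10, p=3, ix=3
  total=10, p=4, ix=0
  total=11, p=4, ix=1
  total=13, p=4, ix=2
  total=16, p=4, ix=3
  total=20, p=4, ix=4

Final answer: 20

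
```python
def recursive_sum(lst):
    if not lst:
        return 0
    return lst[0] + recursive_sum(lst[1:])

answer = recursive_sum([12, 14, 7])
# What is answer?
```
Call trace:
recursive_sum(lst=[12, 14, 7])
  recursive_sum(lst=[14, 7])
    recursive_sum(lst=[7])
      recursive_sum(lst=[])
      -> return 0
    -> return 7
  -> return 21
-> return 33

Final answer: 33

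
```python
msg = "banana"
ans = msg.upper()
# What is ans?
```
Trace:
  msg='banana'
  msg='banana', ans='BANANA'

Final answer: 'BANANA'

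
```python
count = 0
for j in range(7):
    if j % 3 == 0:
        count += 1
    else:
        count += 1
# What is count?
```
Trace:
  count=0
  count=1, j=0
  count=2, j=1
  count=3, j=2
  count=4, j=3
  count=5, j=4
  count=6, j=5
  count=7, j=6

Final answer: 7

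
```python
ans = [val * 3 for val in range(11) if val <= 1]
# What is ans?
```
Trace:
  val=0
  val=1
  val=2
  val=3
  val=4
  val=5
  val=6
  val=7
  val=8
  val=9
  val=10
  ans=[0, 3]

Final answer: [0, 3]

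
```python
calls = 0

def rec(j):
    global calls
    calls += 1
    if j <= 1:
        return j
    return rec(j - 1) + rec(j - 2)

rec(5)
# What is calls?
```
Call trace (a repeated sub-call is expanded the first time; later identical calls just restate its return value):
rec(j=5)
  rec(j=4)
    rec(j=3)
      rec(j=2)
        rec(j=1)
        -> return 1
        rec(j=0)
        -> return 0
      -> return 1
      rec(j=1)
      -> return 1
    -> return 2
    rec(j=2) -> return 1  (same call as traced above)
  -> return 3
  rec(j=3) -> return 2  (same call as traced above)
-> return 5

calls is incremented once per call, so count the calls in each subtree. Let C(j) = number of calls made by rec(j).
C(0) = C(1) = 1 (base case, no recursion); C(j) = 1 + C(j - 1) + C(j - 2) otherwise.
C(2) = 1 + C(1) + C(0) = 1 + 1 + 1 = 3
C(3) = 1 + C(2) + C(1) = 1 + 3 + 1 = 5
C(4) = 1 + C(3) + C(2) = 1 + 5 + 3 = 9
C(5) = 1 + C(4) + C(3) = 1 + 9 + 5 = 15
calls = C(5) = 15

Final answer: 15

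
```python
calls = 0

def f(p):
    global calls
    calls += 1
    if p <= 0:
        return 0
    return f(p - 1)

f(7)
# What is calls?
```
Call trace:
f(p=7)
  f(p=6)
    f(p=5)
      f(p=4)
        f(p=3)
          f(p=2)
            f(p=1)
              f(p=0)
              -> return 0
            -> return 0
          -> return 0
        -> return 0
      -> return 0
    -> return 0
  -> return 0
-> return 0

calls is incremented once per call. f is entered once for each p = 7, 6, 5, 4, 3, 2, 1, 0 (the p <= 0 call returns without recursing), i.e. 7 + 1 calls.
calls = 8

Final answer: 8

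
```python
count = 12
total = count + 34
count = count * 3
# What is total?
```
Trace:
  count=12
  count=12, total=46
  count=36, total=46

Final answer: 46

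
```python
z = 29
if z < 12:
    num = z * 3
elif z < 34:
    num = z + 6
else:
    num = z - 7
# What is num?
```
Trace:
  z=29
  z=29, num=35

Final answer: 35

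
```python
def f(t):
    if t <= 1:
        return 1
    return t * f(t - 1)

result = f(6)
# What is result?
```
Call trace:
f(t=6)
  f(t=5)
    f(t=4)
      f(t=3)
        f(t=2)
          f(t=1)
          -> return 1
        -> return 2
      -> return 6
    -> return 24
  -> return 120
-> return 720

Final answer: 720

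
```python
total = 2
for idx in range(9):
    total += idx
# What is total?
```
Trace:
  total=2
  total=2, idx=0
  total=3, idx=1
  total=5, idx=2
  total=8, idx=3
  total=12, idx=4
  total=17, idx=5
  total=23, idx=6
  total=30, idx=7
  total=38, idx=8

Final answer: 38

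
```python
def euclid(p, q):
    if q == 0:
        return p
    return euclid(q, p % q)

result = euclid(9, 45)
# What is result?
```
Call trace:
euclid(p=9, q=45)
  euclid(p=45, q=9)
    euclid(p=9, q=0)
    -> return 9
  -> return 9
-> return 9

Final answer: 9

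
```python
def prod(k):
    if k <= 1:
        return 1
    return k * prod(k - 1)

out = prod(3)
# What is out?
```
Call trace:
prod(k=3)
  prod(k=2)
    prod(k=1)
    -> return 1
  -> return 2
-> return 6

Final answer: 6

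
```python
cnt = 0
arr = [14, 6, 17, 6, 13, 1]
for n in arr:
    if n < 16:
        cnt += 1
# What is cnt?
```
Trace:
  cnt=0
  cnt=1, n=14
  cnt=2, n=6
  cnt=2, n=17
  cnt=3, n=6
  cnt=4, n=13
  cnt=5, n=1

Final answer: 5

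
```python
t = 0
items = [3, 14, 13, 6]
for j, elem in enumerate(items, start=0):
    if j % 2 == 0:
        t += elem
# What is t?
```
Trace:
  t=0
  t=3, j=0, elem=3
  t=3, j=1, elem=14
  t=16, j=2, elem=13
  t=16, j=3, elem=6

Final answer: 16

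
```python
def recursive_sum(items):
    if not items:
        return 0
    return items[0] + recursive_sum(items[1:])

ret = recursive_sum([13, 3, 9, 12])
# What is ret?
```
Call trace:
recursive_sum(items=[13, 3, 9, 12])
  recursive_sum(items=[3, 9, 12])
    recursive_sum(items=[9, 12])
      recursive_sum(items=[12])
        recursive_sum(items=[])
        -> return 0
      -> return 12
    -> return 21
  -> return 24
-> return 37

Final answer: 37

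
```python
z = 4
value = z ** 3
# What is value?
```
Trace:
  z=4
  z=4, value=64

Final answer: 64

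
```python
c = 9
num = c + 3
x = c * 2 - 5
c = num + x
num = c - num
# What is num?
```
Trace:
  c=9
  c=9, num=12
  c=9, num=12, x=13
  c=25, num=12, x=13
  c=25, num=13, x=13

Final answer: 13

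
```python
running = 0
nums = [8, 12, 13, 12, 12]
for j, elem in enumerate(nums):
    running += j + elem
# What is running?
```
Trace:
  running=0
  running=8, j=0, elem=8
  running=21, j=1, elem=12
  running=36, j=2, elem=13
  running=51, j=3, elem=12
  running=67, j=4, elem=12

Final answer: 67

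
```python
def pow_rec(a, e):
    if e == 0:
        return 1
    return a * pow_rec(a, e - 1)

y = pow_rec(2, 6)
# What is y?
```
Call trace:
pow_rec(a=2, e=6)
  pow_rec(a=2, e=5)
    pow_rec(a=2, e=4)
      pow_rec(a=2, e=3)
        pow_rec(a=2, e=2)
          pow_rec(a=2, e=1)
            pow_rec(a=2, e=0)
            -> return 1
          -> return 2
        -> return 4
      -> return 8
    -> return 16
  -> return 32
-> return 64

Final answer: 64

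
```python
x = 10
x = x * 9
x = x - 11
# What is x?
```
Trace:
  x=10
  x=90
  x=79

Final answer: 79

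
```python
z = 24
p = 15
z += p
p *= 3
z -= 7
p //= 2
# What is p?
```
Trace:
  z=24
  z=24, p=15
  z=39, p=15
  z=39, p=45
  z=32, p=45
  z=32, p=22

Final answer: 22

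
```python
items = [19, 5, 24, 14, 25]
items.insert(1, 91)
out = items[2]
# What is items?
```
Trace:
  items=[19, 5, 24, 14, 25]
  items=[19, 91, 5, 24, 14, 25]
  items=[19, 91, 5, 24, 14, 25], out=5

Final answer: [19, 91, 5, 24, 14, 25]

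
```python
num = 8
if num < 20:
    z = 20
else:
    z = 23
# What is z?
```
Trace:
  num=8
  num=8, z=20

Final answer: 20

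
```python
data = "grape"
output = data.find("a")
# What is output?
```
Trace:
  data='grape'
  data='grape', output=2

Final answer: 2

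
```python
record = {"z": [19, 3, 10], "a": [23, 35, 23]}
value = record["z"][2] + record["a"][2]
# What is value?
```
Trace:
  record={'z': [19, 3, 10], 'a': [23, 35, 23]}
  record={'z': [19, 3, 10], 'a': [23, 35, 23]}, value=33

Final answer: 33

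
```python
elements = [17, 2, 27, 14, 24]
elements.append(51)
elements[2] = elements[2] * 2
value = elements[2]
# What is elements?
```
Trace:
  elements=[17, 2, 27, 14, 24]
  elements=[17, 2, 27, 14, 24, 51]
  elements=[17, 2, 54, 14, 24, 51]
  elements=[17, 2, 54, 14, 24, 51], value=54

Final answer: [17, 2, 54, 14, 24, 51]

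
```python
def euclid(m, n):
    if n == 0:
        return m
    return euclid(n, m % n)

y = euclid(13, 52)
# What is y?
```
Call trace:
euclid(m=13, n=52)
  euclid(m=52, n=13)
    euclid(m=13, n=0)
    -> return 13
  -> return 13
-> return 13

Final answer: 13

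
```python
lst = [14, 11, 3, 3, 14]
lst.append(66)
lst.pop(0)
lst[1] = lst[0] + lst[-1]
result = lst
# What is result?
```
Trace:
  lst=[14, 11, 3, 3, 14]
  lst=[14, 11, 3, 3, 14, 66]
  lst=[11, 3, 3, 14, 66]
  lst=[11, 77, 3, 14, 66]
  lst=[11, 77, 3, 14, 66], result=[11, 77, 3, 14, 66]

Final answer: [11, 77, 3, 14, 66]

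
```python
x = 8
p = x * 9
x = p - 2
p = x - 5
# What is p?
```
Trace:
  x=8
  x=8, p=72
  x=70, p=72
  x=70, p=65

Final answer: 65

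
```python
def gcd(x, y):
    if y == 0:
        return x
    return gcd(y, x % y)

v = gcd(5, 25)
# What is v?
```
Call trace:
gcd(x=5, y=25)
  gcd(x=25, y=5)
    gcd(x=5, y=0)
    -> return 5
  -> return 5
-> return 5

Final answer: 5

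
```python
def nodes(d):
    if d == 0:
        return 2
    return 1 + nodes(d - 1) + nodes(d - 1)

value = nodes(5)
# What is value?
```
Call trace (a repeated sub-call is expanded the first time; later identical calls just restate its return value):
nodes(d=5)
  nodes(d=4)
    nodes(d=3)
      nodes(d=2)
        nodes(d=1)
          nodes(d=0)
          -> return 2
          nodes(d=0)
          -> return 2
        -> return 5
        nodes(d=1) -> return 5  (same call as traced above)
      -> return 11
      nodes(d=2) -> return 11  (same call as traced above)
    -> return 23
    nodes(d=3) -> return 23  (same call as traced above)
  -> return 47
  nodes(d=4) -> return 47  (same call as traced above)
-> return 95

Final answer: 95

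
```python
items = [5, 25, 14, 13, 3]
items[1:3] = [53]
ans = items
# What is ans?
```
Trace:
  items=[5, 25, 14, 13, 3]
  items=[5, 53, 13, 3]
  items=[5, 53, 13, 3], ans=[5, 53, 13, 3]

Final answer: [5, 53, 13, 3]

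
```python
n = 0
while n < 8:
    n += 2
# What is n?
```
Trace:
  n=0
  n=2
  n=4
  n=6
  n=8

Final answer: 8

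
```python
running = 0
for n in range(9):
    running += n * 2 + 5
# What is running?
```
Trace:
  running=0
  running=5, n=0
  running=12, n=1
  running=21, n=2
  running=32, n=3
  running=45, n=4
  running=60, n=5
  running=77, n=6
  running=96, n=7
  running=117, n=8

Final answer: 117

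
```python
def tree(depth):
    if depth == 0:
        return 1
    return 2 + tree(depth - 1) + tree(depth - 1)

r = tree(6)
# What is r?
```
Call trace (a repeated sub-call is expanded the first time; later identical calls just restate its return value):
tree(depth=6)
  tree(depth=5)
    tree(depth=4)
      tree(depth=3)
        tree(depth=2)
          tree(depth=1)
            tree(depth=0)
            -> return 1
            tree(depth=0)
            -> return 1
          -> return 4
          tree(depth=1) -> return 4  (same call as traced above)
        -> return 10
        tree(depth=2) -> return 10  (same call as traced above)
      -> return 22
      tree(depth=3) -> return 22  (same call as traced above)
    -> return 46
    tree(depth=4) -> return 46  (same call as traced above)
  -> return 94
  tree(depth=5) -> return 94  (same call as traced above)
-> return 190

Final answer: 190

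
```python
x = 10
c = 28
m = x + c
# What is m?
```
Trace:
  x=10
  x=10, c=28
  x=10, c=28, m=38

Final answer: 38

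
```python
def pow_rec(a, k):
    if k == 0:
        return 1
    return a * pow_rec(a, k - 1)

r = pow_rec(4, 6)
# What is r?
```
Call trace:
pow_rec(a=4, k=6)
  pow_rec(a=4, k=5)
    pow_rec(a=4, k=4)
      pow_rec(a=4, k=3)
        pow_rec(a=4, k=2)
          pow_rec(a=4, k=1)
            pow_rec(a=4, k=0)
            -> return 1
          -> return 4
        -> return 16
      -> return 64
    -> return 256
  -> return 1024
-> return 4096

Final answer: 4096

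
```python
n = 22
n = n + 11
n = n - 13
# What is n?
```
Trace:
  n=22
  n=33
  n=20

Final answer: 20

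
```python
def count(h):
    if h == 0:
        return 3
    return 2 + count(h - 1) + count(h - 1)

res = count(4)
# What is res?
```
Call trace (a repeated sub-call is expanded the first time; later identical calls just restate its return value):
count(h=4)
  count(h=3)
    count(h=2)
      count(h=1)
        count(h=0)
        -> return 3
        count(h=0)
        -> return 3
      -> return 8
      count(h=1) -> return 8  (same call as traced above)
    -> return 18
    count(h=2) -> return 18  (same call as traced above)
  -> return 38
  count(h=3) -> return 38  (same call as traced above)
-> return 78

Final answer: 78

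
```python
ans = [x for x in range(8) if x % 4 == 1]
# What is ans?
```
Trace:
  x=0
  x=1
  x=2
  x=3
  x=4
  x=5
  x=6
  x=7
  ans=[1, 5]

Final answer: [1, 5]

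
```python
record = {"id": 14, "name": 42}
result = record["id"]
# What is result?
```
Trace:
  record={'id': 14, 'name': 42}
  record={'id': 14, 'name': 42}, result=14

Final answer: 14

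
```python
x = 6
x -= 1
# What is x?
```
Trace:
  x=6
  x=5

Final answer: 5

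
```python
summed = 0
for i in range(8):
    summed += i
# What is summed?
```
Trace:
  summed=0
  summed=0, i=0
  summed=1, i=1
  summed=3, i=2
  summed=6, i=3
  summed=10, i=4
  summed=15, i=5
  summed=21, i=6
  summed=28, i=7

Final answer: 28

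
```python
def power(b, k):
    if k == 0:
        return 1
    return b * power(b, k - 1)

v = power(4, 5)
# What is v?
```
Call trace:
power(b=4, k=5)
  power(b=4, k=4)
    power(b=4, k=3)
      power(b=4, k=2)
        power(b=4, k=1)
          power(b=4, k=0)
          -> return 1
        -> return 4
      -> return 16
    -> return 64
  -> return 256
-> return 1024

Final answer: 1024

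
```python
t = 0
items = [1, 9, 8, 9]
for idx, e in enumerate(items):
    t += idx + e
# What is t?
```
Trace:
  t=0
  t=1, idx=0, e=1
  t=11, idx=1, e=9
  t=21, idx=2, e=8
  t=33, idx=3, e=9

Final answer: 33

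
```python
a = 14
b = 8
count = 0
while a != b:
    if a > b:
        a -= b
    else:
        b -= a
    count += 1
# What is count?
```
Trace:
  a=14
  a=14, b=8
  a=14, b=8, count=0
  a=6, b=8, count=1
  a=6, b=2, count=2
  a=4, b=2, count=3
  a=2, b=2, count=4

Final answer: 4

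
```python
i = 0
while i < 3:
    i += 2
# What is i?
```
Trace:
  i=0
  i=2
  i=4

Final answer: 4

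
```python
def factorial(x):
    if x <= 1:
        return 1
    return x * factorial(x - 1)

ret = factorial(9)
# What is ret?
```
Call trace:
factorial(x=9)
  factorial(x=8)
    factorial(x=7)
      factorial(x=6)
        factorial(x=5)
          factorial(x=4)
            factorial(x=3)
              factorial(x=2)
                factorial(x=1)
                -> return 1
              -> return 2
            -> return 6
          -> return 24
        -> return 120
      -> return 720
    -> return 5040
  -> return 40320
-> return 362880

Final answer: 362880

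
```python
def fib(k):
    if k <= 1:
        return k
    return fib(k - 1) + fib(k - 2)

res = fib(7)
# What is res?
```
Call trace (a repeated sub-call is expanded the first time; later identical calls just restate its return value):
fib(k=7)
  fib(k=6)
    fib(k=5)
      fib(k=4)
        fib(k=3)
          fib(k=2)
            fib(k=1)
            -> return 1
            fib(k=0)
            -> return 0
          -> return 1
          fib(k=1)
          -> return 1
        -> return 2
        fib(k=2) -> return 1  (same call as traced above)
      -> return 3
      fib(k=3) -> return 2  (same call as traced above)
    -> return 5
    fib(k=4) -> return 3  (same call as traced above)
  -> return 8
  fib(k=5) -> return 5  (same call as traced above)
-> return 13

Final answer: 13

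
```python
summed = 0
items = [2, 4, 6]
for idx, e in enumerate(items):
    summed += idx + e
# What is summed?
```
Trace:
  summed=0
  summed=2, idx=0, e=2
  summed=7, idx=1, e=4
  summed=15, idx=2, e=6

Final answer: 15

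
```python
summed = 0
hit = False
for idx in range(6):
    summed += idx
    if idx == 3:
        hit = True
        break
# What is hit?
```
Trace:
  summed=0
  summed=0, hit=False
  summed=0, hit=False, idx=0
  summed=1, hit=False, idx=1
  summed=3, hit=False, idx=2
  summed=6, hit=True, idx=3

Final answer: True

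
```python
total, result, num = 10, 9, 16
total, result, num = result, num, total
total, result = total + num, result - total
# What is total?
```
Trace:
  total=10, result=9, num=16
  total=9, result=16, num=10
  total=19, result=7, num=10

Final answer: 19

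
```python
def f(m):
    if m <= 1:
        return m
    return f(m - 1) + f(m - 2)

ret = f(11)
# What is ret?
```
Call trace (a repeated sub-call is expanded the first time; later identical calls just restate its return value):
f(m=11)
  f(m=10)
    f(m=9)
      f(m=8)
        f(m=7)
          f(m=6)
            f(m=5)
              f(m=4)
                f(m=3)
                  f(m=2)
                    f(m=1)
                    -> return 1
                    f(m=0)
                    -> return 0
                  -> return 1
                  f(m=1)
                  -> return 1
                -> return 2
                f(m=2) -> return 1  (same call as traced above)
              -> return 3
              f(m=3) -> return 2  (same call as traced above)
            -> return 5
            f(m=4) -> return 3  (same call as traced above)
          -> return 8
          f(m=5) -> return 5  (same call as traced above)
        -> return 13
        f(m=6) -> return 8  (same call as traced above)
      -> return 21
      f(m=7) -> return 13  (same call as traced above)
    -> return 34
    f(m=8) -> return 21  (same call as traced above)
  -> return 55
  f(m=9) -> return 34  (same call as traced above)
-> return 89

Final answer: 89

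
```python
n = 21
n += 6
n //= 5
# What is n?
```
Trace:
  n=21
  n=27
  n=5

Final answer: 5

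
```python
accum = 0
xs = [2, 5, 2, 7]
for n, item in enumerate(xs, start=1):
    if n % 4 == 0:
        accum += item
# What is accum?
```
Trace:
  accum=0
  accum=0, n=1, item=2
  accum=0, n=2, item=5
  accum=0, n=3, item=2
  accum=7, n=4, item=7

Final answer: 7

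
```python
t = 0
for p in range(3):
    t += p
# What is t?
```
Trace:
  t=0
  t=0, p=0
  t=1, p=1
  t=3, p=2

Final answer: 3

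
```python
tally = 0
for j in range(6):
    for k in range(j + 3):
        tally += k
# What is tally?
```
Trace:
  tally=0
  tally=0, j=0, k=0
  tally=1, j=0, k=1
  tally=3, j=0, k=2
  tally=3, j=1, k=0
  tally=4, j=1, k=1
  tally=6, j=1, k=2
  tally=9, j=1, k=3
  tally=9, j=2, k=0
  tally=10, j=2, k=1
  tally=12, j=2, k=2
  tally=15, j=2, k=3
  tally=19, j=2, k=4
  tally=19, j=3, k=0
  tally=20, j=3, k=1
  tally=22, j=3, k=2
  tally=25, j=3, k=3
  tally=29, j=3, k=4
  tally=34, j=3, k=5
  tally=34, j=4, k=0
  tally=35, j=4, k=1
  tally=37, j=4, k=2
  tally=40, j=4, k=3
  tally=44, j=4, k=4
  tally=49, j=4, k=5
  tally=55, j=4, k=6
  tally=55, j=5, k=0
  tally=56, j=5, k=1
  tally=58, j=5, k=2
  tally=61, j=5, k=3
  tally=65, j=5, k=4
  tally=70, j=5, k=5
  tally=76, j=5, k=6
  tally=83, j=5, k=7

Final answer: 83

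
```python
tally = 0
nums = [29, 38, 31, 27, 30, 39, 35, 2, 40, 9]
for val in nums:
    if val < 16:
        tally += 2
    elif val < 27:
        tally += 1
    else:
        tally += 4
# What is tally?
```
Trace:
  tally=0
  tally=4, val=29
  tally=8, val=38
  tally=12, val=31
  tally=16, val=27
  tally=20, val=30
  tally=24, val=39
  tally=28, val=35
  tally=30, val=2
  tally=34, val=40
  tally=36, val=9

Final answer: 36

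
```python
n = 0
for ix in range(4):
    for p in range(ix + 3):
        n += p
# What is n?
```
Trace:
  n=0
  n=0, ix=0, p=0
  n=1, ix=0, p=1
  n=3, ix=0, p=2
  n=3, ix=1, p=0
  n=4, ix=1, p=1
  n=6, ix=1, p=2
  n=9, ix=1, p=3
  n=9, ix=2, p=0
  n=10, ix=2, p=1
  n=12, ix=2, p=2
  n=15, ix=2, p=3
  n=19, ix=2, p=4
  n=19, ix=3, p=0
  n=20, ix=3, p=1
  n=22, ix=3, p=2
  n=25, ix=3, p=3
  n=29, ix=3, p=4
  n=34, ix=3, p=5

Final answer: 34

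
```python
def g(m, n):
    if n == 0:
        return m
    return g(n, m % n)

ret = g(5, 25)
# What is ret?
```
Call trace:
g(m=5, n=25)
  g(m=25, n=5)
    g(m=5, n=0)
    -> return 5
  -> return 5
-> return 5

Final answer: 5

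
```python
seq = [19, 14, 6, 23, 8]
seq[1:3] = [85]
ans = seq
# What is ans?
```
Trace:
  seq=[19, 14, 6, 23, 8]
  seq=[19, 85, 23, 8]
  seq=[19, 85, 23, 8], ans=[19, 85, 23, 8]

Final answer: [19, 85, 23, 8]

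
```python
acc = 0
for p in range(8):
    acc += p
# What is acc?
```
Trace:
  acc=0
  acc=0, p=0
  acc=1, p=1
  acc=3, p=2
  acc=6, p=3
  acc=10, p=4
  acc=15, p=5
  acc=21, p=6
  acc=28, p=7

Final answer: 28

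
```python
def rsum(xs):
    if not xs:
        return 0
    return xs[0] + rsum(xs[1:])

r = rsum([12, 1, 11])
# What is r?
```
Call trace:
rsum(xs=[12, 1, 11])
  rsum(xs=[1, 11])
    rsum(xs=[11])
      rsum(xs=[])
      -> return 0
    -> return 11
  -> return 12
-> return 24

Final answer: 24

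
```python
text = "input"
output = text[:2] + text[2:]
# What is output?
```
Trace:
  text='input'
  text='input', output='input'

Final answer: 'input'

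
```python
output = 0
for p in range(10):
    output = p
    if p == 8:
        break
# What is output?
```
Trace:
  output=0
  output=0, p=0
  output=1, p=1
  output=2, p=2
  output=3, p=3
  output=4, p=4
  output=5, p=5
  output=6, p=6
  output=7, p=7
  output=8, p=8

Final answer: 8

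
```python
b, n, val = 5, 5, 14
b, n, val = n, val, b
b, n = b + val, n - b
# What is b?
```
Trace:
  b=5, n=5, val=14
  b=5, n=14, val=5
  b=10, n=9, val=5

Final answer: 10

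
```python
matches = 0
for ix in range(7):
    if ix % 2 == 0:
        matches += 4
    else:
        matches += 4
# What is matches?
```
Trace:
  matches=0
  matches=4, ix=0
  matches=8, ix=1
  matches=12, ix=2
  matches=16, ix=3
  matches=20, ix=4
  matches=24, ix=5
  matches=28, ix=6

Final answer: 28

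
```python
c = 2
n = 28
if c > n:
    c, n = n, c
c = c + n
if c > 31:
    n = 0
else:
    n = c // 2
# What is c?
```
Trace:
  c=2
  c=2, n=28
  c=2, n=28
  c=30, n=28
  c=30, n=15

Final answer: 30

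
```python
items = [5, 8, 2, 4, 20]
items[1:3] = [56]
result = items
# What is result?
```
Trace:
  items=[5, 8, 2, 4, 20]
  items=[5, 56, 4, 20]
  items=[5, 56, 4, 20], result=[5, 56, 4, 20]

Final answer: [5, 56, 4, 20]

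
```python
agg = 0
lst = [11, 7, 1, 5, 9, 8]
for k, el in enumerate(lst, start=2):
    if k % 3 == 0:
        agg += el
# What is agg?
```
Trace:
  agg=0
  agg=0, k=2, el=11
  agg=7, k=3, el=7
  agg=7, k=4, el=1
  agg=7, k=5, el=5
  agg=16, k=6, el=9
  agg=16, k=7, el=8

Final answer: 16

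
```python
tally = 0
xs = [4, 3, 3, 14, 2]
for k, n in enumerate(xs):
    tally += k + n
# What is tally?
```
Trace:
  tally=0
  tally=4, k=0, n=4
  tally=8, k=1, n=3
  tally=13, k=2, n=3
  tally=30, k=3, n=14
  tally=36, k=4, n=2

Final answer: 36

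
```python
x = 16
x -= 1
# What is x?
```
Trace:
  x=16
  x=15

Final answer: 15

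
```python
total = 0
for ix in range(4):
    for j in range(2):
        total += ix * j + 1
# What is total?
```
Trace:
  total=0
  total=1, ix=0, j=0
  total=2, ix=0, j=1
  total=3, ix=1, j=0
  total=5, ix=1, j=1
  total=6, ix=2, j=0
  total=9, ix=2, j=1
  total=10, ix=3, j=0
  total=14, ix=3, j=1

Final answer: 14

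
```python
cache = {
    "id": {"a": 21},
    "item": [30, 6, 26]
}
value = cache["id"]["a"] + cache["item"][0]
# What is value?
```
Trace:
  cache={'id': {'a': 21}, 'item': [30, 6, 26]}
  cache={'id': {'a': 21}, 'item': [30, 6, 26]}, value=51

Final answer: 51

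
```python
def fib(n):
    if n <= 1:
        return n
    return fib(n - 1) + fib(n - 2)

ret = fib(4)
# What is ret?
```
Call trace (a repeated sub-call is expanded the first time; later identical calls just restate its return value):
fib(n=4)
  fib(n=3)
    fib(n=2)
      fib(n=1)
      -> return 1
      fib(n=0)
      -> return 0
    -> return 1
    fib(n=1)
    -> return 1
  -> return 2
  fib(n=2) -> return 1  (same call as traced above)
-> return 3

Final answer: 3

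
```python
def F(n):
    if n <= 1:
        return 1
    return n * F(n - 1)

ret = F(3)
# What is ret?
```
Call trace:
F(n=3)
  F(n=2)
    F(n=1)
    -> return 1
  -> return 2
-> return 6

Final answer: 6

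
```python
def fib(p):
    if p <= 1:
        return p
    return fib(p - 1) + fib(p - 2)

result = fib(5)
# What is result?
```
Call trace (a repeated sub-call is expanded the first time; later identical calls just restate its return value):
fib(p=5)
  fib(p=4)
    fib(p=3)
      fib(p=2)
        fib(p=1)
        -> return 1
        fib(p=0)
        -> return 0
      -> return 1
      fib(p=1)
      -> return 1
    -> return 2
    fib(p=2) -> return 1  (same call as traced above)
  -> return 3
  fib(p=3) -> return 2  (same call as traced above)
-> return 5

Final answer: 5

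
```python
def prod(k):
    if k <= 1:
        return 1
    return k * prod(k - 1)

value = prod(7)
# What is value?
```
Call trace:
prod(k=7)
  prod(k=6)
    prod(k=5)
      prod(k=4)
        prod(k=3)
          prod(k=2)
            prod(k=1)
            -> return 1
          -> return 2
        -> return 6
      -> return 24
    -> return 120
  -> return 720
-> return 5040

Final answer: 5040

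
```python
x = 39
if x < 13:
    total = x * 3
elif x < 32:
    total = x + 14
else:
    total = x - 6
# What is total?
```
Trace:
  x=39
  x=39, total=33

Final answer: 33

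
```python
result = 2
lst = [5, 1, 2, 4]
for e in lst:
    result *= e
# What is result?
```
Trace:
  result=2
  result=10, e=5
  result=10, e=1
  result=20, e=2
  result=80, e=4

Final answer: 80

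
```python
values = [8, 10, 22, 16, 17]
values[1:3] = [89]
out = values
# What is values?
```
Trace:
  values=[8, 10, 22, 16, 17]
  values=[8, 89, 16, 17]
  values=[8, 89, 16, 17], out=[8, 89, 16, 17]

Final answer: [8, 89, 16, 17]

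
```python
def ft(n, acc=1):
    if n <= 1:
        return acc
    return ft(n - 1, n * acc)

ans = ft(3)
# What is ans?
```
Call trace:
ft(n=3, acc=1)
  ft(n=2, acc=3)
    ft(n=1, acc=6)
    -> return 6
  -> return 6
-> return 6

Final answer: 6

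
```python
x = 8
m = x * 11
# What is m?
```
Trace:
  x=8
  x=8, m=88

Final answer: 88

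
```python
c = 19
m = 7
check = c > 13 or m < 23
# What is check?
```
Trace:
  c=19
  c=19, m=7
  c=19, m=7, check=True

Final answer: True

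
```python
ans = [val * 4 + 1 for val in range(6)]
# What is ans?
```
Trace:
  val=0
  val=1
  val=2
  val=3
  val=4
  val=5
  ans=[1, 5, 9, 13, 17, 21]

Final answer: [1, 5, 9, 13, 17, 21]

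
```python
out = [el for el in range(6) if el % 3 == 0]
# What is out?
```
Trace:
  el=0
  el=1
  el=2
  el=3
  el=4
  el=5
  out=[0, 3]

Final answer: [0, 3]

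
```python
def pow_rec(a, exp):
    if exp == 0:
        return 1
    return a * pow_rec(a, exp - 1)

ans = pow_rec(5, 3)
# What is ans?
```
Call trace:
pow_rec(a=5, exp=3)
  pow_rec(a=5, exp=2)
    pow_rec(a=5, exp=1)
      pow_rec(a=5, exp=0)
      -> return 1
    -> return 5
  -> return 25
-> return 125

Final answer: 125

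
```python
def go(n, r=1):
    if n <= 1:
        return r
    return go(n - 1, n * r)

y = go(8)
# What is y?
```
Call trace:
go(n=8, r=1)
  go(n=7, r=8)
    go(n=6, r=56)
      go(n=5, r=336)
        go(n=4, r=1680)
          go(n=3, r=6720)
            go(n=2, r=20160)
              go(n=1, r=40320)
              -> return 40320
            -> return 40320
          -> return 40320
        -> return 40320
      -> return 40320
    -> return 40320
  -> return 40320
-> return 40320

Final answer: 40320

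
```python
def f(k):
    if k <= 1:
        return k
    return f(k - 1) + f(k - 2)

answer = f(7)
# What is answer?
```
Call trace (a repeated sub-call is expanded the first time; later identical calls just restate its return value):
f(k=7)
  f(k=6)
    f(k=5)
      f(k=4)
        f(k=3)
          f(k=2)
            f(k=1)
            -> return 1
            f(k=0)
            -> return 0
          -> return 1
          f(k=1)
          -> return 1
        -> return 2
        f(k=2) -> return 1  (same call as traced above)
      -> return 3
      f(k=3) -> return 2  (same call as traced above)
    -> return 5
    f(k=4) -> return 3  (same call as traced above)
  -> return 8
  f(k=5) -> return 5  (same call as traced above)
-> return 13

Final answer: 13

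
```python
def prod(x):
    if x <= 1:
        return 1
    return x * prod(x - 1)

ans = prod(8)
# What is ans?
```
Call trace:
prod(x=8)
  prod(x=7)
    prod(x=6)
      prod(x=5)
        prod(x=4)
          prod(x=3)
            prod(x=2)
              prod(x=1)
              -> return 1
            -> return 2
          -> return 6
        -> return 24
      -> return 120
    -> return 720
  -> return 5040
-> return 40320

Final answer: 40320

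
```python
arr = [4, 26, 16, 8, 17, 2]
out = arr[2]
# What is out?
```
Trace:
  arr=[4, 26, 16, 8, 17, 2]
  arr=[4, 26, 16, 8, 17, 2], out=16

Final answer: 16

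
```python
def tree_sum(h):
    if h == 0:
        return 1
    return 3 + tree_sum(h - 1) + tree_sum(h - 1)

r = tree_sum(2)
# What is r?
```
Call trace (a repeated sub-call is expanded the first time; later identical calls just restate its return value):
tree_sum(h=2)
  tree_sum(h=1)
    tree_sum(h=0)
    -> return 1
    tree_sum(h=0)
    -> return 1
  -> return 5
  tree_sum(h=1) -> return 5  (same call as traced above)
-> return 13

Final answer: 13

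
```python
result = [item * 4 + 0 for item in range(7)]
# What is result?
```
Trace:
  item=0
  item=1
  item=2
  item=3
  item=4
  item=5
  item=6
  result=[0, 4, 8, 12, 16, 20, 24]

Final answer: [0, 4, 8, 12, 16, 20, 24]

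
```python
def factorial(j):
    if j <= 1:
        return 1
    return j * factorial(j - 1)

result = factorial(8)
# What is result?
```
Call trace:
factorial(j=8)
  factorial(j=7)
    factorial(j=6)
      factorial(j=5)
        factorial(j=4)
          factorial(j=3)
            factorial(j=2)
              factorial(j=1)
              -> return 1
            -> return 2
          -> return 6
        -> return 24
      -> return 120
    -> return 720
  -> return 5040
-> return 40320

Final answer: 40320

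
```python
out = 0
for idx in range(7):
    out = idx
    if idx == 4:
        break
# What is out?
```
Trace:
  out=0
  out=0, idx=0
  out=1, idx=1
  out=2, idx=2
  out=3, idx=3
  out=4, idx=4

Final answer: 4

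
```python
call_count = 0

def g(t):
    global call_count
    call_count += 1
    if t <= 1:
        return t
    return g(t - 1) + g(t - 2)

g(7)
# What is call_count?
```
Call trace (a repeated sub-call is expanded the first time; later identical calls just restate its return value):
g(t=7)
  g(t=6)
    g(t=5)
      g(t=4)
        g(t=3)
          g(t=2)
            g(t=1)
            -> return 1
            g(t=0)
            -> return 0
          -> return 1
          g(t=1)
          -> return 1
        -> return 2
        g(t=2) -> return 1  (same call as traced above)
      -> return 3
      g(t=3) -> return 2  (same call as traced above)
    -> return 5
    g(t=4) -> return 3  (same call as traced above)
  -> return 8
  g(t=5) -> return 5  (same call as traced above)
-> return 13

call_count is incremented once per call, so count the calls in each subtree. Let C(t) = number of calls made by g(t).
C(0) = C(1) = 1 (base case, no recursion); C(t) = 1 + C(t - 1) + C(t - 2) otherwise.
C(2) = 1 + C(1) + C(0) = 1 + 1 + 1 = 3
C(3) = 1 + C(2) + C(1) = 1 + 3 + 1 = 5
C(4) = 1 + C(3) + C(2) = 1 + 5 + 3 = 9
C(5) = 1 + C(4) + C(3) = 1 + 9 + 5 = 15
C(6) = 1 + C(5) + C(4) = 1 + 15 + 9 = 25
C(7) = 1 + C(6) + C(5) = 1 + 25 + 15 = 41
call_count = C(7) = 41

Final answer: 41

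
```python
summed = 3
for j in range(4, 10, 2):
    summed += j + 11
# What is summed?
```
Trace:
  summed=3
  summed=18, j=4
  summed=35, j=6
  summed=54, j=8

Final answer: 54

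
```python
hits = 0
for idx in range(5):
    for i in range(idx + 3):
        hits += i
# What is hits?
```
Trace:
  hits=0
  hits=0, idx=0, i=0
  hits=1, idx=0, i=1
  hits=3, idx=0, i=2
  hits=3, idx=1, i=0
  hits=4, idx=1, i=1
  hits=6, idx=1, i=2
  hits=9, idx=1, i=3
  hits=9, idx=2, i=0
  hits=10, idx=2, i=1
  hits=12, idx=2, i=2
  hits=15, idx=2, i=3
  hits=19, idx=2, i=4
  hits=19, idx=3, i=0
  hits=20, idx=3, i=1
  hits=22, idx=3, i=2
  hits=25, idx=3, i=3
  hits=29, idx=3, i=4
  hits=34, idx=3, i=5
  hits=34, idx=4, i=0
  hits=35, idx=4, i=1
  hits=37, idx=4, i=2
  hits=40, idx=4, i=3
  hits=44, idx=4, i=4
  hits=49, idx=4, i=5
  hits=55, idx=4, i=6

Final answer: 55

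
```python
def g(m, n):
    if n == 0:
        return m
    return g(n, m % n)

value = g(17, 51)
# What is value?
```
Call trace:
g(m=17, n=51)
  g(m=51, n=17)
    g(m=17, n=0)
    -> return 17
  -> return 17
-> return 17

Final answer: 17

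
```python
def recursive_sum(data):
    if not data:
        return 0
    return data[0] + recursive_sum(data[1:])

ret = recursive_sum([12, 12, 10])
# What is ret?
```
Call trace:
recursive_sum(data=[12, 12, 10])
  recursive_sum(data=[12, 10])
    recursive_sum(data=[10])
      recursive_sum(data=[])
      -> return 0
    -> return 10
  -> return 22
-> return 34

Final answer: 34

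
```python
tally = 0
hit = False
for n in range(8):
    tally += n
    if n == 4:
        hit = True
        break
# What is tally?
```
Trace:
  tally=0
  tally=0, hit=False
  tally=0, hit=False, n=0
  tally=1, hit=False, n=1
  tally=3, hit=False, n=2
  tally=6, hit=False, n=3
  tally=10, hit=True, n=4

Final answer: 10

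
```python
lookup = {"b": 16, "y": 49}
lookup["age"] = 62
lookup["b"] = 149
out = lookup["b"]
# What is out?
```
Trace:
  lookup={'b': 16, 'y': 49}
  lookup={'b': 16, 'y': 49, 'age': 62}
  lookup={'b': 149, 'y': 49, 'age': 62}
  lookup={'b': 149, 'y': 49, 'age': 62}, out=149

Final answer: 149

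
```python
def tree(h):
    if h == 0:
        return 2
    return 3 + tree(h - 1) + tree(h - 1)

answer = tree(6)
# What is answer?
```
Call trace (a repeated sub-call is expanded the first time; later identical calls just restate its return value):
tree(h=6)
  tree(h=5)
    tree(h=4)
      tree(h=3)
        tree(h=2)
          tree(h=1)
            tree(h=0)
            -> return 2
            tree(h=0)
            -> return 2
          -> return 7
          tree(h=1) -> return 7  (same call as traced above)
        -> return 17
        tree(h=2) -> return 17  (same call as traced above)
      -> return 37
      tree(h=3) -> return 37  (same call as traced above)
    -> return 77
    tree(h=4) -> return 77  (same call as traced above)
  -> return 157
  tree(h=5) -> return 157  (same call as traced above)
-> return 317

Final answer: 317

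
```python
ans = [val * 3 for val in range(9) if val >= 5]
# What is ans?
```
Trace:
  val=0
  val=1
  val=2
  val=3
  val=4
  val=5
  val=6
  val=7
  val=8
  ans=[15, 18, 21, 24]

Final answer: [15, 18, 21, 24]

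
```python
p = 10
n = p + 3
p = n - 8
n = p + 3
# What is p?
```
Trace:
  p=10
  p=10, n=13
  p=5, n=13
  p=5, n=8

Final answer: 5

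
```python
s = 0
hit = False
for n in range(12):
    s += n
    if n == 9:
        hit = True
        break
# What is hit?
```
Trace:
  s=0
  s=0, hit=False
  s=0, hit=False, n=0
  s=1, hit=False, n=1
  s=3, hit=False, n=2
  s=6, hit=False, n=3
  s=10, hit=False, n=4
  s=15, hit=False, n=5
  s=21, hit=False, n=6
  s=28, hit=False, n=7
  s=36, hit=False, n=8
  s=45, hit=True, n=9

Final answer: True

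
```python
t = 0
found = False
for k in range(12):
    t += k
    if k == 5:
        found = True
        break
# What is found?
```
Trace:
  t=0
  t=0, found=False
  t=0, found=False, k=0
  t=1, found=False, k=1
  t=3, found=False, k=2
  t=6, found=False, k=3
  t=10, found=False, k=4
  t=15, found=True, k=5

Final answer: True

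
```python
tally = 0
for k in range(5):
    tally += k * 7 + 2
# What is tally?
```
Trace:
  tally=0
  tally=2, k=0
  tally=11, k=1
  tally=27, k=2
  tally=50, k=3
  tally=80, k=4

Final answer: 80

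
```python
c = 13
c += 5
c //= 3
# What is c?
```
Trace:
  c=13
  c=18
  c=6

Final answer: 6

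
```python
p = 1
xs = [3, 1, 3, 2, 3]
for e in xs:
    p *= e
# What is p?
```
Trace:
  p=1
  p=3, e=3
  p=3, e=1
  p=9, e=3
  p=18, e=2
  p=54, e=3

Final answer: 54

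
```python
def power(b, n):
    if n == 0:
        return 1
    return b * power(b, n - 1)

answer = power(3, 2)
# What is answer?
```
Call trace:
power(b=3, n=2)
  power(b=3, n=1)
    power(b=3, n=0)
    -> return 1
  -> return 3
-> return 9

Final answer: 9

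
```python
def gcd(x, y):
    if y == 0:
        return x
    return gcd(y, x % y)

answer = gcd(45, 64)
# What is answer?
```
Call trace:
gcd(x=45, y=64)
  gcd(x=64, y=45)
    gcd(x=45, y=19)
      gcd(x=19, y=7)
        gcd(x=7, y=5)
          gcd(x=5, y=2)
            gcd(x=2, y=1)
              gcd(x=1, y=0)
              -> return 1
            -> return 1
          -> return 1
        -> return 1
      -> return 1
    -> return 1
  -> return 1
-> return 1

Final answer: 1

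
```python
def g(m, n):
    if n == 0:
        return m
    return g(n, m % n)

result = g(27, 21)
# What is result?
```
Call trace:
g(m=27, n=21)
  g(m=21, n=6)
    g(m=6, n=3)
      g(m=3, n=0)
      -> return 3
    -> return 3
  -> return 3
-> return 3

Final answer: 3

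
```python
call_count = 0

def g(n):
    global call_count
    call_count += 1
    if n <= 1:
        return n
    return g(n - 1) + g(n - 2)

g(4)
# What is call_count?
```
Call trace (a repeated sub-call is expanded the first time; later identical calls just restate its return value):
g(n=4)
  g(n=3)
    g(n=2)
      g(n=1)
      -> return 1
      g(n=0)
      -> return 0
    -> return 1
    g(n=1)
    -> return 1
  -> return 2
  g(n=2) -> return 1  (same call as traced above)
-> return 3

call_count is incremented once per call, so count the calls in each subtree. Let C(n) = number of calls made by g(n).
C(0) = C(1) = 1 (base case, no recursion); C(n) = 1 + C(n - 1) + C(n - 2) otherwise.
C(2) = 1 + C(1) + C(0) = 1 + 1 + 1 = 3
C(3) = 1 + C(2) + C(1) = 1 + 3 + 1 = 5
C(4) = 1 + C(3) + C(2) = 1 + 5 + 3 = 9
call_count = C(4) = 9

Final answer: 9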